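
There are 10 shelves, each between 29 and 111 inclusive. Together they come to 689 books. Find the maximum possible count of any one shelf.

Maximizing one value means minimizing the remaining 9.
The other 9 contribute at least 9 × 29 = 261, leaving at most 689 − 261 = 428.
But each shelf is capped at 111, so the maximum is 111.
Achievable: one at 111 and the other 9 totalling 578, which fits since 9 × 29 ≤ 578 ≤ 9 × 111.

111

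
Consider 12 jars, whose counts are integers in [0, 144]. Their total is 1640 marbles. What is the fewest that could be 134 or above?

4

Suppose at most 12 − j of them reach 134; then j values are ≤ 133 and the rest ≤ 144.
The total is then ≤ 133·j + 144·(12 − j) = 1728 − 11j. For this to be ≥ 1640 we need j ≤ 8, so at least 12 − 8 = 4 must reach 134.
Exactly 4 works: 4 values at 144 and 8 at 133 total 1640.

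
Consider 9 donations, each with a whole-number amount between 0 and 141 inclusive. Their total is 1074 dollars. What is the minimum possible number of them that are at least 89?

If only k of them are at least 89, the other 9 − k are at most 88, so the total is at most k·141 + (9 − k)·88.
This must reach 1074, so k·141 + (9 − k)·88 ≥ 1074, giving k ≥ 6.
Exactly 6 works: 6 values at 141 and 3 at 88 total 1110; lower one of the high values by 36 (still ≥ 89) to hit 1074.

6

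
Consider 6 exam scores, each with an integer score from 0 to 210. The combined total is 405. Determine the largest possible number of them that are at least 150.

2

Suppose k of them are at least 150. Those contribute at least 150 each and the other 6 − k at least 0 each.
So the total is at least 150k + 0(6 − k) = 0 + 150k. This must be ≤ 405, giving k ≤ 2.
k = 2 is achieved by 2 values at 150 and 4 at 0, total 300; add 105 to one value (staying below 150) to reach 405.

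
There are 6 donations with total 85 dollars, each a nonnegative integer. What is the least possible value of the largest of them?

If every one of the 6 were at most 14, the total would be at most 6 × 14 = 84 < 85.
Equality holds with 1 value of 15 and 5 values of 14.

15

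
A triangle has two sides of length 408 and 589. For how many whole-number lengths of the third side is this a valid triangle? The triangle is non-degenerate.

815

The triangle inequality gives |408 − 589| < c < 408 + 589, i.e. 181 < c < 997.
So c can be any integer from 182 to 996: 815 values.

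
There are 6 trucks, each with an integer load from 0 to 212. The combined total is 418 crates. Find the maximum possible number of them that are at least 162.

2

With k values at 162 or above and the rest at least 0, the sum is at least 0 + 162k.
Since the sum is 418, we need 162k ≤ 418, i.e. k ≤ 2.
k = 2 is achieved by 2 values at 162 and 4 at 0, total 324; add 94 to one value (staying below 162) to reach 418.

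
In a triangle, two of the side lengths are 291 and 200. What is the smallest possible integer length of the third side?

92

The third side must exceed |291 − 200| = 91.
The smallest integer above 91 is 92.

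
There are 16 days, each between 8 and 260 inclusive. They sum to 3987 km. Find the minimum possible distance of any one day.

87

Minimizing one value means maximizing the remaining 15.
The other 15 contribute at most 15 × 260 = 3900, leaving at least 3987 − 3900 = 87.
Since 87 ≥ 8, this is achievable: one at 87 and 15 at 260.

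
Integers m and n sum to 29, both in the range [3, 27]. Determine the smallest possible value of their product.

mn = m(29 − m) is concave in m, so over [3, 26] it is minimized at an endpoint.
At the endpoint m = 3, n = 29 − 3 = 26, so mn = 3 × 26 = 78.

78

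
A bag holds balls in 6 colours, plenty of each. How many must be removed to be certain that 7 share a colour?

37

In the worst case you draw 6 of each of the 6 colours: 6 × 6 = 36.
One more forces 7 of some colour, so 36 + 1 = 37.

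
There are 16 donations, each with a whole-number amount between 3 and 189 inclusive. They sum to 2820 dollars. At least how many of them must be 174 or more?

If only k of them are at least 174, the other 16 − k are at most 173, so the total is at most k·189 + (16 − k)·173.
This must reach 2820, so k·189 + (16 − k)·173 ≥ 2820, giving k ≥ 4.
Exactly 4 works: 4 values at 189 and 12 at 173 total 2832; lower one of the high values by 12 (still ≥ 174) to hit 2820.

4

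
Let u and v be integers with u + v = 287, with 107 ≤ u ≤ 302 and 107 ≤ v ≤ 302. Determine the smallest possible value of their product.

19260

uv = u(287 − u) is concave in u, so over [107, 180] it is minimized at an endpoint.
The extreme feasible split is u = 107, v = 180, giving uv = 19260.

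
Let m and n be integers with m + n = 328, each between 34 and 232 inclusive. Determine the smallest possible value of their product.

22272

mn = m(328 − m) is concave in m, so over [96, 232] it is minimized at an endpoint.
At the endpoint m = 96, n = 328 − 96 = 232, so mn = 96 × 232 = 22272.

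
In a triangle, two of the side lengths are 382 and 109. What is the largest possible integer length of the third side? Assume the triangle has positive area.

The third side must be less than 382 + 109 = 491.
The largest integer below 491 is 490.

490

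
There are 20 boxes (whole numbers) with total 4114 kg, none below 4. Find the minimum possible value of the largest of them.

The average is 4114/20 > 205, so not all 20 can be 205 or less; the largest is ≥ 206.
Taking 6 copies of 205 and 14 copies of 206 gives exactly 4114, so 206 is attained.

206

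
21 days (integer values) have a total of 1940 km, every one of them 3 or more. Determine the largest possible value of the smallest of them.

The average is 1940/21 < 93, so some value is ≤ 92.
Achievable: 13 of them at 92 and 8 at 93 total 1940.

92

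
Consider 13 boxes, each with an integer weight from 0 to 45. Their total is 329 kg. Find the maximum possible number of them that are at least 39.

If k of the values are ≥ 39, the total is ≥ 39k + 0(13 − k).
Setting 39k + 0(13 − k) ≤ 329 gives 39k ≤ 329, so k ≤ 8.
k = 8 is achieved by 8 values at 39 and 5 at 0, total 312; add 17 to one value (staying below 39) to reach 329.

8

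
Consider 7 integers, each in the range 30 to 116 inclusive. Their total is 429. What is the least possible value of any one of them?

30

To make one integer as small as possible, make the other 6 as large as possible.
The other 6 can take up 6 × 116 = 696 ≥ 429 − 30, so one integer can sit at its floor of 30.
Achievable: one at 30 and the other 6 totalling 399, which fits since 6 × 30 ≤ 399 ≤ 6 × 116.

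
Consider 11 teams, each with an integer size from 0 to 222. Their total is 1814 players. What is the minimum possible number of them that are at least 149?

Each value short of 149 is at most 148, costing at least 222 − 148 = 74 against the maximum total of 2442.
We can afford to lose at most 2442 − 1814 = 628, so at most ⌊628/74⌋ = 8 fall short, and at least 3 are ≥ 149.
Exactly 3 works: 3 values at 222 and 8 at 148 total 1850; lower one of the high values by 36 (still ≥ 149) to hit 1814.

3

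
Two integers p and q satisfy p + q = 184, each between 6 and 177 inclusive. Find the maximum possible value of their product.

8464

pq = p(184 − p) is maximized when p is as near 184/2 as the bounds allow.
Taking p = 92 and q = 92 (both in [6, 177]) gives pq = 8464.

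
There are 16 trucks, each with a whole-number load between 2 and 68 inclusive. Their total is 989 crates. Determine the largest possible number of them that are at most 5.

1

Suppose k of them are at most 5. Those contribute at most 5 each and the rest at most 68 each.
So the total is at most 5k + 68(16 − k) = 1088 − 63k. This must still be ≥ 989, so k ≤ 1.
k = 1 is achieved by 1 value at 5 and 15 at 68, total 1025; lower one of the 68's by 36 (still > 5) to reach 989.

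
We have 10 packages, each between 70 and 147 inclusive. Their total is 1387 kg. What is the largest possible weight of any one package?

Maximizing one value means minimizing the remaining 9.
The other 9 contribute at least 9 × 70 = 630, leaving at most 1387 − 630 = 757.
But each package is capped at 147, so the maximum is 147.
Achievable: one at 147 and the other 9 totalling 1240, which fits since 9 × 70 ≤ 1240 ≤ 9 × 147.

147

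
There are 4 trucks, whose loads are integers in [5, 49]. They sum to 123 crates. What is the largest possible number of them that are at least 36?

With k values at 36 or above and the rest at least 5, the sum is at least 20 + 31k.
Since the sum is 123, we need 31k ≤ 103, i.e. k ≤ 3.
k = 3 is achieved by 3 values at 36 and 1 at 5, total 113; add 10 to one value (staying below 36) to reach 123.

3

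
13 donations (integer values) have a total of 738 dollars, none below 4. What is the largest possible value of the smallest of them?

56

The average is 738/13 < 57, so some value is ≤ 56.
Achievable: 3 of them at 56 and 10 at 57 total 738.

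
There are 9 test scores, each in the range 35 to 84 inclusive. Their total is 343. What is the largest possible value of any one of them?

To make one score as large as possible, make the other 8 as small as possible.
The other 8 contribute at least 8 × 35 = 280, leaving at most 343 − 280 = 63.
Since 63 ≤ 84, this is achievable: one at 63 and 8 at 35.

63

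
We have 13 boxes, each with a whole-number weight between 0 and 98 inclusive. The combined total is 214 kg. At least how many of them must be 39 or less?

8

If only k of them are at most 39, the other 13 − k are at least 40, so the total is at least (13 − k)·40 + k·0.
This is ≤ 214, so (13 − k)·40 + 0k ≤ 214, which gives k ≥ 8.
Exactly 8 works: 8 values at 0 and 5 at 40 total 200; raise one of the low values by 14 (still ≤ 39) to hit 214.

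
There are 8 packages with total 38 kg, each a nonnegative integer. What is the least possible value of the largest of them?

5

Some value must be at least ⌈38/8⌉ = 5, since 8 × 4 = 32 < 38.
Taking 2 copies of 4 and 6 copies of 5 gives exactly 38, so 5 is attained.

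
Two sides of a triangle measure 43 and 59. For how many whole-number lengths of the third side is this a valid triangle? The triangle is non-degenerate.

85

The triangle inequality gives |43 − 59| < c < 43 + 59, i.e. 16 < c < 102.
So c can be any integer from 17 to 101: 85 values.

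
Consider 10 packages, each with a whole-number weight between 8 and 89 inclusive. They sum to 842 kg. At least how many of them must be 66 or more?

8

If only k of them are at least 66, the other 10 − k are at most 65, so the total is at most k·89 + (10 − k)·65.
This must reach 842, so k·89 + (10 − k)·65 ≥ 842, giving k ≥ 8.
Exactly 8 works: 8 values at 89 and 2 at 65 total 842.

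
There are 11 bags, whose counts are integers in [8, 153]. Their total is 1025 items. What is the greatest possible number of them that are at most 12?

4

Each value at 12 or below falls at least 153 − 12 = 141 short of the ceiling 153.
The ceiling total is 11 × 153 = 1683, and we need 1025, so at most ⌊(1683 − 1025)/141⌋ = 4 can be that low.
k = 4 is achieved by 4 values at 12 and 7 at 153, total 1119; lower one of the 153's by 94 (still > 12) to reach 1025.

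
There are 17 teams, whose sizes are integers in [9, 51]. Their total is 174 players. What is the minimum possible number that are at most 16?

If only k of them are at most 16, the other 17 − k are at least 17, so the total is at least (17 − k)·17 + k·9.
This is ≤ 174, so (17 − k)·17 + 9k ≤ 174, which gives k ≥ 15.
Exactly 15 works: 15 values at 9 and 2 at 17 total 169; raise one of the low values by 5 (still ≤ 16) to hit 174.

15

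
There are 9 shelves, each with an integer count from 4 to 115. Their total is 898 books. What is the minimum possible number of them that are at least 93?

Each value short of 93 is at most 92, costing at least 115 − 92 = 23 against the maximum total of 1035.
We can afford to lose at most 1035 − 898 = 137, so at most ⌊137/23⌋ = 5 fall short, and at least 4 are ≥ 93.
Exactly 4 works: 4 values at 115 and 5 at 92 total 920; lower one of the high values by 22 (still ≥ 93) to hit 898.

4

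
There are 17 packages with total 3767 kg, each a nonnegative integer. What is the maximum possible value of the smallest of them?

The 17 values sum to 3767, so their minimum is at most ⌊3767/17⌋ = 221.
Equality holds with 7 values of 221 and 10 values of 222.

221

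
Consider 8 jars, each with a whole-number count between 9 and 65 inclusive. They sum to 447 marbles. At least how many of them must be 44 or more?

Each value short of 44 is at most 43, costing at least 65 − 43 = 22 against the maximum total of 520.
We can afford to lose at most 520 − 447 = 73, so at most ⌊73/22⌋ = 3 fall short, and at least 5 are ≥ 44.
Exactly 5 works: 5 values at 65 and 3 at 43 total 454; lower one of the high values by 7 (still ≥ 44) to hit 447.

5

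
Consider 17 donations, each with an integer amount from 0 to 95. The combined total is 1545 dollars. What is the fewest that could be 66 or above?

Each value short of 66 is at most 65, costing at least 95 − 65 = 30 against the maximum total of 1615.
We can afford to lose at most 1615 − 1545 = 70, so at most ⌊70/30⌋ = 2 fall short, and at least 15 are ≥ 66.
Exactly 15 works: 15 values at 95 and 2 at 65 total 1555; lower one of the high values by 10 (still ≥ 66) to hit 1545.

15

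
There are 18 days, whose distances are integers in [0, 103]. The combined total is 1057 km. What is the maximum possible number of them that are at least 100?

Suppose k of them are at least 100. Those contribute at least 100 each and the other 18 − k at least 0 each.
So the total is at least 100k + 0(18 − k) = 0 + 100k. This must be ≤ 1057, giving k ≤ 10.
k = 10 is achieved by 10 values at 100 and 8 at 0, total 1000; add 57 to one value (staying below 100) to reach 1057.

10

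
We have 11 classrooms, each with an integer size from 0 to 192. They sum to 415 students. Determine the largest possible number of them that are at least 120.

If k of the values are ≥ 120, the total is ≥ 120k + 0(11 − k).
Setting 120k + 0(11 − k) ≤ 415 gives 120k ≤ 415, so k ≤ 3.
k = 3 is achieved by 3 values at 120 and 8 at 0, total 360; add 55 to one value (staying below 120) to reach 415.

3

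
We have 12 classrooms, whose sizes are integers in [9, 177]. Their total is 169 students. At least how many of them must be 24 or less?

Each value above 24 is at least 25, contributing at least 25 − 9 = 16 above the floor 9.
The sum exceeds the floor total 108 by 61, so at most ⌊61/16⌋ = 3 exceed 24, and at least 9 are ≤ 24.
Exactly 9 works: 9 values at 9 and 3 at 25 total 156; raise one of the low values by 13 (still ≤ 24) to hit 169.

9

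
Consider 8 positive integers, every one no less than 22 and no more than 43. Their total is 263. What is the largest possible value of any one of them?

To make one integer as large as possible, make the other 7 as small as possible.
The other 7 contribute at least 7 × 22 = 154, leaving at most 263 − 154 = 109.
But each integer is capped at 43, so the maximum is 43.
Achievable: one at 43 and the other 7 totalling 220, which fits since 7 × 22 ≤ 220 ≤ 7 × 43.

43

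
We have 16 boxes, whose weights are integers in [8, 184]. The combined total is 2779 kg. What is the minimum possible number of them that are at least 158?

10

Each value short of 158 is at most 157, costing at least 184 − 157 = 27 against the maximum total of 2944.
We can afford to lose at most 2944 − 2779 = 165, so at most ⌊165/27⌋ = 6 fall short, and at least 10 are ≥ 158.
Exactly 10 works: 10 values at 184 and 6 at 157 total 2782; lower one of the high values by 3 (still ≥ 158) to hit 2779.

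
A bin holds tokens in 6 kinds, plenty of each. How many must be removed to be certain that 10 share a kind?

You could draw 9 of every kind without reaching 10 of any — 54 in all.
One more forces 10 of some kind, so 54 + 1 = 55.

55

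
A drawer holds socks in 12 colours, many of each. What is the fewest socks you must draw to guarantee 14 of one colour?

In the worst case you draw 13 of each of the 12 colours: 12 × 13 = 156.
One more forces 14 of some colour, so 156 + 1 = 157.

157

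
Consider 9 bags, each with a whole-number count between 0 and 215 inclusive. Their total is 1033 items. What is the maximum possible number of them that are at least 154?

If k of the values are ≥ 154, the total is ≥ 154k + 0(9 − k).
Setting 154k + 0(9 − k) ≤ 1033 gives 154k ≤ 1033, so k ≤ 6.
k = 6 is achieved by 6 values at 154 and 3 at 0, total 924; add 109 to one value (staying below 154) to reach 1033.

6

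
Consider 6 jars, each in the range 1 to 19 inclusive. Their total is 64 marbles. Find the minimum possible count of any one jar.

Minimizing one value means maximizing the remaining 5.
The other 5 can take up 5 × 19 = 95 ≥ 64 − 1, so one jar can sit at its floor of 1.
Achievable: one at 1 and the other 5 totalling 63, which fits since 5 × 1 ≤ 63 ≤ 5 × 19.

1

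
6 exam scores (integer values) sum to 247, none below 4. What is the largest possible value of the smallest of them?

41

If every one of the 6 were at least 42, the total would be at least 6 × 42 = 252 > 247.
Taking 5 copies of 41 and 1 copy of 42 gives exactly 247, so 41 is attained.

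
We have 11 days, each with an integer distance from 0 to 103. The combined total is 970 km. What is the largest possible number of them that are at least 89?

10

With k values at 89 or above and the rest at least 0, the sum is at least 0 + 89k.
Since the sum is 970, we need 89k ≤ 970, i.e. k ≤ 10.
k = 10 is achieved by 10 values at 89 and 1 at 0, total 890; add 80 to one value (staying below 89) to reach 970.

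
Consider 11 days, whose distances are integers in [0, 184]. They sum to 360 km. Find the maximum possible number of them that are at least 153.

Suppose k of them are at least 153. Those contribute at least 153 each and the other 11 − k at least 0 each.
So the total is at least 153k + 0(11 − k) = 0 + 153k. This must be ≤ 360, giving k ≤ 2.
k = 2 is achieved by 2 values at 153 and 9 at 0, total 306; add 54 to one value (staying below 153) to reach 360.

2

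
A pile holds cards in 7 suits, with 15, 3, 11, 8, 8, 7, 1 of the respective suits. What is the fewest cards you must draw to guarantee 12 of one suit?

50

In the worst case you take as many as possible of each suit without reaching 12: 11 + 3 + 11 + 8 + 8 + 7 + 1 = 49.
The next one must give 12 of some suit, so 49 + 1 = 50.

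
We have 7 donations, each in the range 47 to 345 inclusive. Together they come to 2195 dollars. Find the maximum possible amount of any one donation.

Maximizing one value means minimizing the remaining 6.
The other 6 contribute at least 6 × 47 = 282, leaving at most 2195 − 282 = 1913.
But each donation is capped at 345, so the maximum is 345.
Achievable: one at 345 and the other 6 totalling 1850, which fits since 6 × 47 ≤ 1850 ≤ 6 × 345.

345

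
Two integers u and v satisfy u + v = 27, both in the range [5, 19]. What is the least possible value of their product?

152

Since u + v is fixed, pushing one of them to its bound minimizes the product.
The extreme feasible split is u = 8, v = 19, giving uv = 152.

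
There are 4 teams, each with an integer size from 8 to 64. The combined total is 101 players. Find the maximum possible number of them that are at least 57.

Suppose k of them are at least 57. Those contribute at least 57 each and the other 4 − k at least 8 each.
So the total is at least 57k + 8(4 − k) = 32 + 49k. This must be ≤ 101, giving k ≤ 1.
k = 1 is achieved by 1 value at 57 and 3 at 8, total 81; add 20 to one value (staying below 57) to reach 101.

1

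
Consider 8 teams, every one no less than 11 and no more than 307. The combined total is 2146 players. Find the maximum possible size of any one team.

307

To make one team as large as possible, make the other 7 as small as possible.
The other 7 contribute at least 7 × 11 = 77, leaving at most 2146 − 77 = 2069.
But each team is capped at 307, so the maximum is 307.
Achievable: one at 307 and the other 7 totalling 1839, which fits since 7 × 11 ≤ 1839 ≤ 7 × 307.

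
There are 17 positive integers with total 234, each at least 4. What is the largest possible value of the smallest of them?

13

The average is 234/17 < 14, so some value is ≤ 13.
Taking 4 copies of 13 and 13 copies of 14 gives exactly 234, so 13 is attained.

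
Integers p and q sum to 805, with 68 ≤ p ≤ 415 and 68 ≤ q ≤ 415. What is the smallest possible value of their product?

For a fixed sum, pq is smallest when p and q are as far apart as possible.
The extreme feasible split is p = 390, q = 415, giving pq = 161850.

161850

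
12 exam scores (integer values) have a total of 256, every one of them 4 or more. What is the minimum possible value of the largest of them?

Some value must be at least ⌈256/12⌉ = 22, since 12 × 21 = 252 < 256.
Achievable: 4 of them at 22 and 8 at 21 total 256.

22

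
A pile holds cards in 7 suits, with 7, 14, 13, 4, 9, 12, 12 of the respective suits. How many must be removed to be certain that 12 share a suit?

65

In the worst case you take as many as possible of each suit without reaching 12: 7 + 11 + 11 + 4 + 9 + 11 + 11 = 64.
The next one must give 12 of some suit, so 64 + 1 = 65.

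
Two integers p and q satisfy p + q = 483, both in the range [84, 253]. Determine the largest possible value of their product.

For a fixed sum, the product pq is largest when p and q are as close as possible.
Taking p = 241 and q = 242 (both in [84, 253]) gives pq = 58322.

58322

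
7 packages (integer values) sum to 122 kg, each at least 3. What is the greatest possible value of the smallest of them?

17

The 7 values sum to 122, so their minimum is at most ⌊122/7⌋ = 17.
Taking 4 copies of 17 and 3 copies of 18 gives exactly 122, so 17 is attained.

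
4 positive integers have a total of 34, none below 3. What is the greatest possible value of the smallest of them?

If every one of the 4 were at least 9, the total would be at least 4 × 9 = 36 > 34.
Taking 2 copies of 8 and 2 copies of 9 gives exactly 34, so 8 is attained.

8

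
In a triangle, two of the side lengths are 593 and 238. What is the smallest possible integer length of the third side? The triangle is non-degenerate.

The third side must exceed |593 − 238| = 355.
The smallest integer above 355 is 356.

356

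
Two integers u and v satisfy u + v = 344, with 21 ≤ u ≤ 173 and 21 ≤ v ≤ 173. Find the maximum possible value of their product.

For a fixed sum, the product uv is largest when u and v are as close as possible.
Taking u = 172 and v = 172 (both in [21, 173]) gives uv = 29584.

29584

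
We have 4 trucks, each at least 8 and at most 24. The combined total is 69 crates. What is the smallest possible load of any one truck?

8

To make one truck as small as possible, make the other 3 as large as possible.
The other 3 can take up 3 × 24 = 72 ≥ 69 − 8, so one truck can sit at its floor of 8.
Achievable: one at 8 and the other 3 totalling 61, which fits since 3 × 8 ≤ 61 ≤ 3 × 24.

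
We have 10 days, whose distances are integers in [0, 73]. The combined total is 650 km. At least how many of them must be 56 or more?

6

Suppose at most 10 − j of them reach 56; then j values are ≤ 55 and the rest ≤ 73.
The total is then ≤ 55·j + 73·(10 − j) = 730 − 18j. For this to be ≥ 650 we need j ≤ 4, so at least 10 − 4 = 6 must reach 56.
Exactly 6 works: 6 values at 73 and 4 at 55 total 658; lower one of the high values by 8 (still ≥ 56) to hit 650.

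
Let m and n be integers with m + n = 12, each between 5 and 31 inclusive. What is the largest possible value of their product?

36

For a fixed sum, the product mn is largest when m and n are as close as possible.
Taking m = 6 and n = 6 (both in [5, 31]) gives mn = 36.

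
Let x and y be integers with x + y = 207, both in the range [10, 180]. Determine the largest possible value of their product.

For a fixed sum, the product xy is largest when x and y are as close as possible.
Taking x = 103 and y = 104 (both in [10, 180]) gives xy = 10712.

10712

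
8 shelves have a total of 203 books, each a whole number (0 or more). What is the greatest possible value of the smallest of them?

The 8 values sum to 203, so their minimum is at most ⌊203/8⌋ = 25.
Equality holds with 5 values of 25 and 3 values of 26.

25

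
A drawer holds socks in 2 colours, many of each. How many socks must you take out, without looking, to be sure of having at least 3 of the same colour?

You could draw 2 of every colour without reaching 3 of any — 4 in all.
One more forces 3 of some colour, so 4 + 1 = 5.

5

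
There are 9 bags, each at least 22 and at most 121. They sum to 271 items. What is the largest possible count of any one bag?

95

Maximizing one value means minimizing the remaining 8.
The other 8 contribute at least 8 × 22 = 176, leaving at most 271 − 176 = 95.
Since 95 ≤ 121, this is achievable: one at 95 and 8 at 22.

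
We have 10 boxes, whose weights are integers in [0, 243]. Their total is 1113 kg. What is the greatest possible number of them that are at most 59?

7

Each value at 59 or below falls at least 243 − 59 = 184 short of the ceiling 243.
The ceiling total is 10 × 243 = 2430, and we need 1113, so at most ⌊(2430 − 1113)/184⌋ = 7 can be that low.
k = 7 is achieved by 7 values at 59 and 3 at 243, total 1142; lower one of the 243's by 29 (still > 59) to reach 1113.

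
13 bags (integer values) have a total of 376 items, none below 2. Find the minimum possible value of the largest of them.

29

The 13 values sum to 376, so their maximum is at least ⌈376/13⌉ = 29.
Achievable: 12 of them at 29 and 1 at 28 total 376.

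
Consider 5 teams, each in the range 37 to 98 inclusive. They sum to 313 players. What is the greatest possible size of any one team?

Maximizing one value means minimizing the remaining 4.
The other 4 contribute at least 4 × 37 = 148, leaving at most 313 − 148 = 165.
But each team is capped at 98, so the maximum is 98.
Achievable: one at 98 and the other 4 totalling 215, which fits since 4 × 37 ≤ 215 ≤ 4 × 98.

98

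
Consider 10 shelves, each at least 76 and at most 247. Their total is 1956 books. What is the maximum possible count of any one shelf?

Maximizing one value means minimizing the remaining 9.
The other 9 contribute at least 9 × 76 = 684, leaving at most 1956 − 684 = 1272.
But each shelf is capped at 247, so the maximum is 247.
Achievable: one at 247 and the other 9 totalling 1709, which fits since 9 × 76 ≤ 1709 ≤ 9 × 247.

247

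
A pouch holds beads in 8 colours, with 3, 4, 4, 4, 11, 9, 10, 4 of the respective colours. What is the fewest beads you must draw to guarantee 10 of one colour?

47

In the worst case you take as many as possible of each colour without reaching 10: 3 + 4 + 4 + 4 + 9 + 9 + 9 + 4 = 46.
The next one must give 10 of some colour, so 46 + 1 = 47.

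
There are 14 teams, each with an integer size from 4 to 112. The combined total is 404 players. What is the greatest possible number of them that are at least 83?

With k values at 83 or above and the rest at least 4, the sum is at least 56 + 79k.
Since the sum is 404, we need 79k ≤ 348, i.e. k ≤ 4.
k = 4 is achieved by 4 values at 83 and 10 at 4, total 372; add 32 to one value (staying below 83) to reach 404.

4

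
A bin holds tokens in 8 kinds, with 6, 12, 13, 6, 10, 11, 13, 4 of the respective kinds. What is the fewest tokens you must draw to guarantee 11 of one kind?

67

In the worst case you take as many as possible of each kind without reaching 11: 6 + 10 + 10 + 6 + 10 + 10 + 10 + 4 = 66.
The next one must give 11 of some kind, so 66 + 1 = 67.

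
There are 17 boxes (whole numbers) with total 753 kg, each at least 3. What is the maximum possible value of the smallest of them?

The average is 753/17 < 45, so some value is ≤ 44.
Taking 12 copies of 44 and 5 copies of 45 gives exactly 753, so 44 is attained.

44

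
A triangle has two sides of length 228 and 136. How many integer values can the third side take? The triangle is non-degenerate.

The triangle inequality gives |228 − 136| < c < 228 + 136, i.e. 92 < c < 364.
So c can be any integer from 93 to 363: 271 values.

271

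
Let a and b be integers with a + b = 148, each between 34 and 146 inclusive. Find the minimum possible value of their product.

Since a + b is fixed, pushing one of them to its bound minimizes the product.
The extreme feasible split is a = 34, b = 114, giving ab = 3876.

3876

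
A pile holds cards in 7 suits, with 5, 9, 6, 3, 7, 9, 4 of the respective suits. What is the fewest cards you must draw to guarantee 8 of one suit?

40

In the worst case you take as many as possible of each suit without reaching 8: 5 + 7 + 6 + 3 + 7 + 7 + 4 = 39.
The next one must give 8 of some suit, so 39 + 1 = 40.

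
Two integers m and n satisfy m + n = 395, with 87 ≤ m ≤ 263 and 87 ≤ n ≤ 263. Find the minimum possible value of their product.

For a fixed sum, mn is smallest when m and n are as far apart as possible.
The extreme feasible split is m = 132, n = 263, giving mn = 34716.

34716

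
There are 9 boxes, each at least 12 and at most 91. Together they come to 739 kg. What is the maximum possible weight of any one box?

91

To make one box as large as possible, make the other 8 as small as possible.
The other 8 contribute at least 8 × 12 = 96, leaving at most 739 − 96 = 643.
But each box is capped at 91, so the maximum is 91.
Achievable: one at 91 and the other 8 totalling 648, which fits since 8 × 12 ≤ 648 ≤ 8 × 91.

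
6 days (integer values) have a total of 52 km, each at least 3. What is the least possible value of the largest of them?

The 6 values sum to 52, so their maximum is at least ⌈52/6⌉ = 9.
Taking 2 copies of 8 and 4 copies of 9 gives exactly 52, so 9 is attained.

9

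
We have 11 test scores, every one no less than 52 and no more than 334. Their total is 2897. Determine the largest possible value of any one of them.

To make one score as large as possible, make the other 10 as small as possible.
The other 10 contribute at least 10 × 52 = 520, leaving at most 2897 − 520 = 2377.
But each score is capped at 334, so the maximum is 334.
Achievable: one at 334 and the other 10 totalling 2563, which fits since 10 × 52 ≤ 2563 ≤ 10 × 334.

334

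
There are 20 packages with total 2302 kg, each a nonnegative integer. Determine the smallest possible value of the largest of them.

The average is 2302/20 > 115, so not all 20 can be 115 or less; the largest is ≥ 116.
Equality holds with 2 values of 116 and 18 values of 115.

116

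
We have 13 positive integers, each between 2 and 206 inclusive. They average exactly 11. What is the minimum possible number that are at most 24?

The total is 13 × 11 = 143.
Let j be the number exceeding 24. Then the total is ≥ 25·j + 2·(13 − j) = 26 + 23j.
So 23j ≤ 117 and j ≤ 5; hence at least 13 − 5 = 8 are ≤ 24.
Exactly 8 works: 8 values at 2 and 5 at 25 total 141; raise one of the low values by 2 (still ≤ 24) to hit 143.

8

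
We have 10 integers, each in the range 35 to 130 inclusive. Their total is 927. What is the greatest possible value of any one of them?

Maximizing one value means minimizing the remaining 9.
The other 9 contribute at least 9 × 35 = 315, leaving at most 927 − 315 = 612.
But each integer is capped at 130, so the maximum is 130.
Achievable: one at 130 and the other 9 totalling 797, which fits since 9 × 35 ≤ 797 ≤ 9 × 130.

130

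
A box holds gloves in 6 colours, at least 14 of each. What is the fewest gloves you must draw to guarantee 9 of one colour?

You could draw 8 of every colour without reaching 9 of any — 48 in all.
One more forces 9 of some colour, so 48 + 1 = 49.

49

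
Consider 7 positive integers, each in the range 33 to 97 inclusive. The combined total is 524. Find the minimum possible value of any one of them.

To make one integer as small as possible, make the other 6 as large as possible.
The other 6 can take up 6 × 97 = 582 ≥ 524 − 33, so one integer can sit at its floor of 33.
Achievable: one at 33 and the other 6 totalling 491, which fits since 6 × 33 ≤ 491 ≤ 6 × 97.

33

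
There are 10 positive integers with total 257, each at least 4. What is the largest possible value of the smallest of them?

The average is 257/10 < 26, so some value is ≤ 25.
Achievable: 3 of them at 25 and 7 at 26 total 257.

25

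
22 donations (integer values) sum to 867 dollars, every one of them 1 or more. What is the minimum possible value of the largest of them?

The 22 values sum to 867, so their maximum is at least ⌈867/22⌉ = 40.
Achievable: 9 of them at 40 and 13 at 39 total 867.

40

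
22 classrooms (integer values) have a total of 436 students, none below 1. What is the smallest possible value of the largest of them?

20

If every one of the 22 were at most 19, the total would be at most 22 × 19 = 418 < 436.
Equality holds with 18 values of 20 and 4 values of 19.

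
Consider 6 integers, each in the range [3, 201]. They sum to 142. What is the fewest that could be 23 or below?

1

If only k of them are at most 23, the other 6 − k are at least 24, so the total is at least (6 − k)·24 + k·3.
This is ≤ 142, so (6 − k)·24 + 3k ≤ 142, which gives k ≥ 1.
Exactly 1 works: 1 value at 3 and 5 at 24 total 123; raise one of the low values by 19 (still ≤ 23) to hit 142.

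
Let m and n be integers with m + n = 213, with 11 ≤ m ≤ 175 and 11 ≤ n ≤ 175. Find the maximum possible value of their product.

With m + n fixed, mn peaks when the two are closest together.
Taking m = 106 and n = 107 (both in [11, 175]) gives mn = 11342.

11342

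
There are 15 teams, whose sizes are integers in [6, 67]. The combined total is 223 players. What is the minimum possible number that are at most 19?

Each value above 19 is at least 20, contributing at least 20 − 6 = 14 above the floor 6.
The sum exceeds the floor total 90 by 133, so at most ⌊133/14⌋ = 9 exceed 19, and at least 6 are ≤ 19.
Exactly 6 works: 6 values at 6 and 9 at 20 total 216; raise one of the low values by 7 (still ≤ 19) to hit 223.

6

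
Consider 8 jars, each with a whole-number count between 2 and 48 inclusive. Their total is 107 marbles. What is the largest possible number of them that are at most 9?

Suppose k of them are at most 9. Those contribute at most 9 each and the rest at most 48 each.
So the total is at most 9k + 48(8 − k) = 384 − 39k. This must still be ≥ 107, so k ≤ 7.
k = 7 is achieved by 7 values at 9 and 1 at 48, total 111; lower one of the 48's by 4 (still > 9) to reach 107.

7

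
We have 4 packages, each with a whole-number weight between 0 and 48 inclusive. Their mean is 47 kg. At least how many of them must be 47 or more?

2

The total is 4 × 47 = 188.
Suppose at most 4 − j of them reach 47; then j values are ≤ 46 and the rest ≤ 48.
The total is then ≤ 46·j + 48·(4 − j) = 192 − 2j. For this to be ≥ 188 we need j ≤ 2, so at least 4 − 2 = 2 must reach 47.
Exactly 2 works: 2 values at 48 and 2 at 46 total 188.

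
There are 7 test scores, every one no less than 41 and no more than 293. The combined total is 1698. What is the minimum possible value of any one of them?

To make one score as small as possible, make the other 6 as large as possible.
The other 6 can take up 6 × 293 = 1758 ≥ 1698 − 41, so one score can sit at its floor of 41.
Achievable: one at 41 and the other 6 totalling 1657, which fits since 6 × 41 ≤ 1657 ≤ 6 × 293.

41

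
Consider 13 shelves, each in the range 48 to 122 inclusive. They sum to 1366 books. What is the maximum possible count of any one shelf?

Maximizing one value means minimizing the remaining 12.
The other 12 contribute at least 12 × 48 = 576, leaving at most 1366 − 576 = 790.
But each shelf is capped at 122, so the maximum is 122.
Achievable: one at 122 and the other 12 totalling 1244, which fits since 12 × 48 ≤ 1244 ≤ 12 × 122.

122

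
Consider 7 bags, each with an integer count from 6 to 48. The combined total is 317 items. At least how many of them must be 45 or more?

If only k of them are at least 45, the other 7 − k are at most 44, so the total is at most k·48 + (7 − k)·44.
This must reach 317, so k·48 + (7 − k)·44 ≥ 317, giving k ≥ 3.
Exactly 3 works: 3 values at 48 and 4 at 44 total 320; lower one of the high values by 3 (still ≥ 45) to hit 317.

3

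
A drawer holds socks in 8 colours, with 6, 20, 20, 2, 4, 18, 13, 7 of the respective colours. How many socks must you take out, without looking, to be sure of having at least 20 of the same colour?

89

In the worst case you take as many as possible of each colour without reaching 20: 6 + 19 + 19 + 2 + 4 + 18 + 13 + 7 = 88.
The next one must give 20 of some colour, so 88 + 1 = 89.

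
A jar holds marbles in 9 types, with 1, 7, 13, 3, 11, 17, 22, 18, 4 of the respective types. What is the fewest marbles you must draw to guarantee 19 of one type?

In the worst case you take as many as possible of each type without reaching 19: 1 + 7 + 13 + 3 + 11 + 17 + 18 + 18 + 4 = 92.
The next one must give 19 of some type, so 92 + 1 = 93.

93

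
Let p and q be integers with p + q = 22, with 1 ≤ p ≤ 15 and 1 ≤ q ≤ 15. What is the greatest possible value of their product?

121

With p + q fixed, pq peaks when the two are closest together.
Taking p = 11 and q = 11 (both in [1, 15]) gives pq = 121.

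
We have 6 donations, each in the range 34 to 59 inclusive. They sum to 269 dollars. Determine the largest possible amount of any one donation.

59

Maximizing one value means minimizing the remaining 5.
The other 5 contribute at least 5 × 34 = 170, leaving at most 269 − 170 = 99.
But each donation is capped at 59, so the maximum is 59.
Achievable: one at 59 and the other 5 totalling 210, which fits since 5 × 34 ≤ 210 ≤ 5 × 59.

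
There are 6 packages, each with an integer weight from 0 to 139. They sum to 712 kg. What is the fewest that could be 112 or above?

If only k of them are at least 112, the other 6 − k are at most 111, so the total is at most k·139 + (6 − k)·111.
This must reach 712, so k·139 + (6 − k)·111 ≥ 712, giving k ≥ 2.
Exactly 2 works: 2 values at 139 and 4 at 111 total 722; lower one of the high values by 10 (still ≥ 112) to hit 712.

2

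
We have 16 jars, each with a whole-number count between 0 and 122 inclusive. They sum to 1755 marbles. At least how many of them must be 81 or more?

12

Each value short of 81 is at most 80, costing at least 122 − 80 = 42 against the maximum total of 1952.
We can afford to lose at most 1952 − 1755 = 197, so at most ⌊197/42⌋ = 4 fall short, and at least 12 are ≥ 81.
Exactly 12 works: 12 values at 122 and 4 at 80 total 1784; lower one of the high values by 29 (still ≥ 81) to hit 1755.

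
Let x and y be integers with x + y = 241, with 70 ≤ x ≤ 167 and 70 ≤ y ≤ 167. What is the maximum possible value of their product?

14520

With x + y fixed, xy peaks when the two are closest together.
Taking x = 120 and y = 121 (both in [70, 167]) gives xy = 14520.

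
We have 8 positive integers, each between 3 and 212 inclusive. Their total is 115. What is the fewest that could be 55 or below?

If only k of them are at most 55, the other 8 − k are at least 56, so the total is at least (8 − k)·56 + k·3.
This is ≤ 115, so (8 − k)·56 + 3k ≤ 115, which gives k ≥ 7.
Exactly 7 works: 7 values at 3 and 1 at 56 total 77; raise one of the low values by 38 (still ≤ 55) to hit 115.

7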